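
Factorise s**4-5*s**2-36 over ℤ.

(s+3)*(s-3)*(s**2+4)

Substitute u = s**2 to get a quadratic in u, then factor.
s**2+4 is irreducible over ℤ (sum of squares).
s**2-9 is a difference of squares.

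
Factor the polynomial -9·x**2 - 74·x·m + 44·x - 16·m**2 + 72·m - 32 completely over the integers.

-(9·x + 2·m - 8)·(x + 8·m - 4)

Group: -x·(9·x + 2·m - 8) + (-8·m + 4)·(9·x + 2·m - 8); both groups contain (9·x + 2·m - 8).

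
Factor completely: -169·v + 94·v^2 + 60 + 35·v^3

(5·v - 3)·(7·v - 5)·(v + 4)

By the rational root theorem, v = 5/7 is a root, giving the factor (7·v - 5) and quotient 5·v^2 + 17·v - 12.
The remaining quadratic factors as (5·v - 3)(v + 4).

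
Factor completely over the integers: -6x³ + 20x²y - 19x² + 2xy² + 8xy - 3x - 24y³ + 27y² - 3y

-(6x - 8y + 1)(x + y)(x - 3y + 3)

Group: 6x(-x² + 2xy - 3x + 3y² - 3y) + (-8y + 1)(-x² + 2xy - 3x + 3y² - 3y); both groups contain (-x² + 2xy - 3x + 3y² - 3y), so (6x - 8y + 1) is a factor with cofactor -x² + 2xy - 3x + 3y² - 3y.
The cofactor groups again: -x² + 2xy - 3x + 3y² - 3y = -x(x + y) + (3y - 3)(x + y); both groups contain (x + y), giving -(x - 3y + 3)(x + y).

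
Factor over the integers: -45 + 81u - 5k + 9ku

Group as (9ku - 5k) + (81u - 45) = k(9u - 5) + 9(9u - 5).
Both groups share the factor (9u - 5).

(9u - 5)(k + 9)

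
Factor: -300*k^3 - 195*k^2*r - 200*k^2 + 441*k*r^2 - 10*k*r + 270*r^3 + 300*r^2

Group: 5*k*(-60*k^2 - 111*k*r - 40*k - 45*r^2 - 50*r) - 6*r*(-60*k^2 - 111*k*r - 40*k - 45*r^2 - 50*r); both groups contain (-60*k^2 - 111*k*r - 40*k - 45*r^2 - 50*r), so (5*k - 6*r) is a factor with cofactor -60*k^2 - 111*k*r - 40*k - 45*r^2 - 50*r.
The cofactor groups again: -60*k^2 - 111*k*r - 40*k - 45*r^2 - 50*r = -4*k*(15*k + 9*r + 10) - 5*r*(15*k + 9*r + 10); both groups contain (15*k + 9*r + 10), giving -(4*k + 5*r)*(15*k + 9*r + 10).

-(15*k + 9*r + 10)*(4*k + 5*r)*(5*k - 6*r)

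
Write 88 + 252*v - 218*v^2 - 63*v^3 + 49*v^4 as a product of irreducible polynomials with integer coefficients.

Testing divisors of the constant over divisors of the leading coefficient, v = 11/7 is a root, giving the factor (7*v - 11) and quotient 7*v^3 + 2*v^2 - 28*v - 8.
Next, v = 2 is a root, giving the factor (v - 2) and quotient 7*v^2 + 16*v + 4.
The remaining quadratic factors as (7*v + 2)(v + 2).

(7*v + 2)*(7*v - 11)*(v + 2)*(v - 2)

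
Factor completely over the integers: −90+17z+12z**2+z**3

(z+5)(z+9)(z−2)

Testing divisors of the constant over divisors of the leading coefficient, z = 2 is a root, giving the factor (z−2) and quotient z**2+14z+45.
The remaining quadratic factors as (z+5)(z+9).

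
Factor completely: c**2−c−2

(c+1)*(c−2)

Two integers with product −2 and sum −1 are −2 and 1.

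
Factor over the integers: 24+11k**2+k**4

(k**2+3)(k**2+8)

Substitute u = k**2 to get a quadratic in u, then factor.
k**2+8 is irreducible over ℤ (always positive, so no real roots).
k**2+3 is irreducible over ℤ (always positive, so no real roots).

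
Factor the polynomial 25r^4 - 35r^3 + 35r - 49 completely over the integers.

Group as (25r^4 + 35r) + (-35r^3 - 49) = 5r(5r^3 + 7) - 7(5r^3 + 7).
Both groups share the factor (5r^3 + 7).

(5r - 7)(5r^3 + 7)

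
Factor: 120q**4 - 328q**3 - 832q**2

Pull out the common factor 8q**2, then factor the remaining trinomial.

8q**2(3q - 13)(5q + 8)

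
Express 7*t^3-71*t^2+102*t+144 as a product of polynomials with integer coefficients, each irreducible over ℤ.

Trying the rational-root candidates, t = 8 is a root, so (t-8) is a factor; dividing leaves 7*t^2-15*t-18.
The remaining quadratic factors as (t-3)(7*t+6).

(7*t+6)*(t-3)*(t-8)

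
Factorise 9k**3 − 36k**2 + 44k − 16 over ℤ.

Testing divisors of the constant over divisors of the leading coefficient, k = 2/3 is a root, so (3k − 2) is a factor; dividing leaves 3k**2 − 10k + 8.
The remaining quadratic factors as (k − 2)(3k − 4).

(3k − 2)(3k − 4)(k − 2)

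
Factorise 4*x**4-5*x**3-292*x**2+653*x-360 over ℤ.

Among the possible rational roots, x = 5/4 is a root, so (4*x-5) is a factor; dividing leaves x**3-73*x+72.
Continuing, x = -9 is a root, so (x+9) is a factor; dividing leaves x**2-9*x+8.
The remaining quadratic factors as (x-8)(x-1).

(4*x-5)*(x+9)*(x-1)*(x-8)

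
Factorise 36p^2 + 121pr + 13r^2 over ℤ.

Group: 4p(9p + r) + 13r(9p + r); both groups contain (9p + r).

(4p + 13r)(9p + r)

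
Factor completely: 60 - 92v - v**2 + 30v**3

By the rational root theorem, v = 6/5 is a root, giving the factor (5v - 6) and quotient 6v**2 + 7v - 10.
The remaining quadratic factors as (v + 2)(6v - 5).

(5v - 6)(6v - 5)(v + 2)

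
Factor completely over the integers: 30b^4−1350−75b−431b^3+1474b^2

Testing divisors of the constant over divisors of the leading coefficient, b = 5 is a root, so (b−5) is a factor; dividing leaves 30b^3−281b^2+69b+270.
Continuing, b = 6/5 is a root, so (5b−6) is a factor; dividing leaves 6b^2−49b−45.
The remaining quadratic factors as (6b+5)(b−9).

(5b−6)(6b+5)(b−5)(b−9)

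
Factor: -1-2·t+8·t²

(2·t-1)·(4·t+1)

Need a pair with product 8·(-1) = -8 and sum -2: that's -4 and 2.
Split the middle term: 8·t²-4·t + 2·t-1 = 4·t·(2·t-1) + (2·t-1).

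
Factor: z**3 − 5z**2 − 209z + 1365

(z + 15)(z − 13)(z − 7)

Trying the rational-root candidates, z = 7 is a root, so (z − 7) is a factor; dividing leaves z**2 + 2z − 195.
The remaining quadratic factors as (z − 13)(z + 15).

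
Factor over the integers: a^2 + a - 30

Two integers with product -30 and sum 1 are -5 and 6.

(a + 6)(a - 5)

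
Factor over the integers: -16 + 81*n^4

(3*n + 2)*(3*n - 2)*(9*n^2 + 4)

(3*n)⁴ − (2)⁴ = ((3*n)² − (2)²)((3*n)² + (2)²); the first factor splits again, the second (9*n^2 + 4) is irreducible.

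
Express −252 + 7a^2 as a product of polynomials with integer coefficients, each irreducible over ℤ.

7(a + 6)(a − 6)

Every term has a factor of 7. Then a^2 − 36 = (a)² − (6)².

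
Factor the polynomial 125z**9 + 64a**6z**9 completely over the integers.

Pull out the common factor z**9, leaving 64a**6 + 125.
Recognize a sum of cubes with the parts 4a**2 and 5.

z**9(4a**2 + 5)(16a**4 - 20a**2 + 25)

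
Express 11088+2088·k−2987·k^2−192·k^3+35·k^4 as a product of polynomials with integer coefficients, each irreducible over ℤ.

Among the possible rational roots, k = 11/5 is a root, so (5·k−11) divides it; the quotient is 7·k^3−23·k^2−648·k−1008.
Next, k = 12 is a root, giving the factor (k−12) and quotient 7·k^2+61·k+84.
The remaining quadratic factors as (7·k+12)(k+7).

(5·k−11)·(7·k+12)·(k+7)·(k−12)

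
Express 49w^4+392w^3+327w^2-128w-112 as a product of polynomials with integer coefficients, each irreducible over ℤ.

Among the possible rational roots, w = -4/7 is a root, giving the factor (7w+4) and quotient 7w^3+52w^2+17w-28.
Then w = 4/7 is a root, so (7w-4) divides it; the quotient is w^2+8w+7.
The remaining quadratic factors as (w+1)(w+7).

(7w+4)(7w-4)(w+1)(w+7)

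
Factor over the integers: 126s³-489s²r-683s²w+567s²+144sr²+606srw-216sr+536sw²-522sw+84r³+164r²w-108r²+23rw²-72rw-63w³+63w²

(9s-6r-7w)(2s-7r-9w+9)(7s+2r-w)

Group: 7s(18s²-75sr-95sw+81s+42r²+103rw-54r+63w²-63w) + (2r-w)(18s²-75sr-95sw+81s+42r²+103rw-54r+63w²-63w); both groups contain (18s²-75sr-95sw+81s+42r²+103rw-54r+63w²-63w), so (7s+2r-w) is a factor with cofactor 18s²-75sr-95sw+81s+42r²+103rw-54r+63w²-63w.
The cofactor groups again: 18s²-75sr-95sw+81s+42r²+103rw-54r+63w²-63w = 2s(9s-6r-7w) + (-7r-9w+9)(9s-6r-7w); both groups contain (9s-6r-7w), giving (2s-7r-9w+9)(9s-6r-7w).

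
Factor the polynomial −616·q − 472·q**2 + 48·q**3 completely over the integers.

8·q·(6·q + 7)·(q − 11)

Pull out the common factor 8·q, then factor the remaining trinomial.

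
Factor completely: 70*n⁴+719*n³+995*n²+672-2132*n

By the rational root theorem, n = -7/2 is a root, so (2*n+7) divides it; the quotient is 35*n³+237*n²-332*n+96.
Continuing, n = 4/5 is a root, so (5*n-4) divides it; the quotient is 7*n²+53*n-24.
The remaining quadratic factors as (7*n-3)(n+8).

(2*n+7)*(5*n-4)*(7*n-3)*(n+8)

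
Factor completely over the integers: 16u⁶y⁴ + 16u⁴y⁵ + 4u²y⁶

Pull out the common factor 4u²y⁴, leaving 4u⁴ + 4u²y + y².
Recognize a perfect-square trinomial with the parts y and 2u².

4u²y⁴(2u² + y)²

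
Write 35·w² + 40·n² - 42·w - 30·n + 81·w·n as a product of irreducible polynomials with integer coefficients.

Group: 7·w·(5·w + 8·n - 6) + 5·n·(5·w + 8·n - 6); both groups contain (5·w + 8·n - 6).

(7·w + 5·n)·(5·w + 8·n - 6)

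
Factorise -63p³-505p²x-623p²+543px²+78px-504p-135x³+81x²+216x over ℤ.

Group: 9p(-7p²-60px-63p+27x²+27x) + (-5x+8)(-7p²-60px-63p+27x²+27x); both groups contain (-7p²-60px-63p+27x²+27x), so (9p-5x+8) is a factor with cofactor -7p²-60px-63p+27x²+27x.
The cofactor groups again: -7p²-60px-63p+27x²+27x = -7p(p+9x+9) + 3x(p+9x+9); both groups contain (p+9x+9), giving -(7p-3x)(p+9x+9).

-(7p-3x)(9p-5x+8)(p+9x+9)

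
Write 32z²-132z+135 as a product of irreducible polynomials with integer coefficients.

(4z-9)(8z-15)

Need a pair with product 32·135 = 4320 and sum -132: that's -72 and -60.
Split the middle term: 32z²-72z - 60z+135 = 8z(4z-9) - 15(4z-9).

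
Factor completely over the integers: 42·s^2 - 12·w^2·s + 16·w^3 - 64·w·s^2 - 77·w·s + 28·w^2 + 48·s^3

(w - 2·s)·(4·w - 3·s)·(4·w + 8·s + 7)

Group: w·(16·w^2 + 20·w·s + 28·w - 24·s^2 - 21·s) - 2·s·(16·w^2 + 20·w·s + 28·w - 24·s^2 - 21·s); both groups contain (16·w^2 + 20·w·s + 28·w - 24·s^2 - 21·s), so (w - 2·s) is a factor with cofactor 16·w^2 + 20·w·s + 28·w - 24·s^2 - 21·s.
The cofactor groups again: 16·w^2 + 20·w·s + 28·w - 24·s^2 - 21·s = 4·w·(4·w + 8·s + 7) - 3·s·(4·w + 8·s + 7); both groups contain (4·w + 8·s + 7), giving (4·w - 3·s)·(4·w + 8·s + 7).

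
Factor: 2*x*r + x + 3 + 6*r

(2*r + 1)*(x + 3)

Group as (2*x*r + x) + (6*r + 3) = x*(2*r + 1) + 3*(2*r + 1).
Both groups share the factor (2*r + 1).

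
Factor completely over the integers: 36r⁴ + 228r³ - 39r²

3r²(2r + 13)(6r - 1)

Pull out the common factor 3r², then factor the remaining trinomial.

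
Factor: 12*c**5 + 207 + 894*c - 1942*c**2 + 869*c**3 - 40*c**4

Trying the rational-root candidates, c = -1/6 is a root, so (6*c + 1) divides it; the quotient is 2*c**4 - 7*c**3 + 146*c**2 - 348*c + 207.
Next, c = 3/2 is a root, giving the factor (2*c - 3) and quotient c**3 - 2*c**2 + 70*c - 69.
Then c = 1 is a root, giving the factor (c - 1) and quotient c**2 - c + 69.
The quadratic c**2 - c + 69 has discriminant -275 < 0 and is irreducible over ℤ.

(2*c - 3)*(6*c + 1)*(c - 1)*(c**2 - c + 69)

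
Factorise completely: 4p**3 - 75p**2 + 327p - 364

Among the possible rational roots, p = 7/4 is a root, so (4p - 7) is a factor; dividing leaves p**2 - 17p + 52.
The remaining quadratic factors as (p - 13)(p - 4).

(4p - 7)(p - 13)(p - 4)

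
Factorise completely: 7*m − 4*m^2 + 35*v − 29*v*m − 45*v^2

−(9*v + 4*m − 7)*(5*v + m)

Group: −5*v*(9*v + 4*m − 7) − m*(9*v + 4*m − 7); both groups contain (9*v + 4*m − 7).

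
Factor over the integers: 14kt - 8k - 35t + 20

(2k - 5)(7t - 4)

Group as (14kt - 8k) + (-35t + 20) = 2k(7t - 4) - 5(7t - 4).
Both groups share the factor (7t - 4).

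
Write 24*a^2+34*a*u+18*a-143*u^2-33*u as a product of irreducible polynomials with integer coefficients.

(4*a+13*u+3)*(6*a-11*u)

Group: 4*a*(6*a-11*u) + (13*u+3)*(6*a-11*u); both groups contain (6*a-11*u).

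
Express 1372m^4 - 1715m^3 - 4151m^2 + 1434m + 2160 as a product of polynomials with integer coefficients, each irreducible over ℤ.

(4m - 9)(7m + 5)(7m + 8)(7m - 6)

Trying the rational-root candidates, m = -5/7 is a root, so (7m + 5) is a factor; dividing leaves 196m^3 - 385m^2 - 318m + 432.
Continuing, m = 6/7 is a root, so (7m - 6) divides it; the quotient is 28m^2 - 31m - 72.
The remaining quadratic factors as (4m - 9)(7m + 8).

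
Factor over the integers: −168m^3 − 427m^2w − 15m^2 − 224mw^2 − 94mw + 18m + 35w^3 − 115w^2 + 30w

Group: 3m(−56m^2 − 49mw − 5m + 7w^2 − 23w + 6) + 5w(−56m^2 − 49mw − 5m + 7w^2 − 23w + 6); both groups contain (−56m^2 − 49mw − 5m + 7w^2 − 23w + 6), so (3m + 5w) is a factor with cofactor −56m^2 − 49mw − 5m + 7w^2 − 23w + 6.
The cofactor groups again: −56m^2 − 49mw − 5m + 7w^2 − 23w + 6 = −8m(7m + 7w − 2) + (w − 3)(7m + 7w − 2); both groups contain (7m + 7w − 2), giving −(8m − w + 3)(7m + 7w − 2).

−(3m + 5w)(7m + 7w − 2)(8m − w + 3)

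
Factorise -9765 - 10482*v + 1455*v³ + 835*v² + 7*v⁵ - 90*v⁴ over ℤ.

(7*v + 15)*(v + 1)*(v - 3)*(v² - 13*v + 217)

Among the possible rational roots, v = 3 is a root, giving the factor (v - 3) and quotient 7*v⁴ - 69*v³ + 1248*v² + 4579*v + 3255.
Then v = -15/7 is a root, giving the factor (7*v + 15) and quotient v³ - 12*v² + 204*v + 217.
Then v = -1 is a root, giving the factor (v + 1) and quotient v² - 13*v + 217.
The quadratic v² - 13*v + 217 has discriminant -699 < 0 and is irreducible over ℤ.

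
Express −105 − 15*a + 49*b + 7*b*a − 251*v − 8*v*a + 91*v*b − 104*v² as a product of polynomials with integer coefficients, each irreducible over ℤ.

−(8*v − 7*b + 15)*(13*v + a + 7)

Group: −8*v*(13*v + a + 7) + (7*b − 15)*(13*v + a + 7); both groups contain (13*v + a + 7).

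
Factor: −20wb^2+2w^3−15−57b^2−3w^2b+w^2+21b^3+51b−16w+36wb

Group: 2w(w^2+2wb−2w−3b^2+6b−3) + (−7b+5)(w^2+2wb−2w−3b^2+6b−3); both groups contain (w^2+2wb−2w−3b^2+6b−3), so (2w−7b+5) is a factor with cofactor w^2+2wb−2w−3b^2+6b−3.
The cofactor groups again: w^2+2wb−2w−3b^2+6b−3 = w(w−b+1) + (3b−3)(w−b+1); both groups contain (w−b+1), giving (w+3b−3)(w−b+1).

(2w−7b+5)(w−b+1)(w+3b−3)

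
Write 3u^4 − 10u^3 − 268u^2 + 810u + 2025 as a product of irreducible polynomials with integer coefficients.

Trying the rational-root candidates, u = 5 is a root, giving the factor (u − 5) and quotient 3u^3 + 5u^2 − 243u − 405.
Next, u = 9 is a root, giving the factor (u − 9) and quotient 3u^2 + 32u + 45.
The remaining quadratic factors as (3u + 5)(u + 9).

(3u + 5)(u + 9)(u − 5)(u − 9)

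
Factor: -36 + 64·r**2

Every term has a factor of 4. Then 16·r**2 - 9 = (4·r)² − (3)².

4·(4·r + 3)·(4·r - 3)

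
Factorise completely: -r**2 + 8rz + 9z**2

Group: -r(r + z) + 9z(r + z); both groups contain (r + z).

-(r + z)(r - 9z)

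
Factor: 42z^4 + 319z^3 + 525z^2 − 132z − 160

Among the possible rational roots, z = −5 is a root, giving the factor (z + 5) and quotient 42z^3 + 109z^2 − 20z − 32.
Then z = 4/7 is a root, giving the factor (7z − 4) and quotient 6z^2 + 19z + 8.
The remaining quadratic factors as (3z + 8)(2z + 1).

(2z + 1)(3z + 8)(7z − 4)(z + 5)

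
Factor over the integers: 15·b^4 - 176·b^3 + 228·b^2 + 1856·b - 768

(3·b + 8)·(5·b - 2)·(b - 6)·(b - 8)

By the rational root theorem, b = 8 is a root, so (b - 8) divides it; the quotient is 15·b^3 - 56·b^2 - 220·b + 96.
Then b = 2/5 is a root, giving the factor (5·b - 2) and quotient 3·b^2 - 10·b - 48.
The remaining quadratic factors as (b - 6)(3·b + 8).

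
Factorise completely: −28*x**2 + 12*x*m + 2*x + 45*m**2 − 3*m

Group: −2*x*(14*x + 15*m − 1) + 3*m*(14*x + 15*m − 1); both groups contain (14*x + 15*m − 1).

−(2*x − 3*m)*(14*x + 15*m − 1)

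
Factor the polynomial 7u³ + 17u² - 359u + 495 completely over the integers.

(7u - 11)(u + 9)(u - 5)

Among the possible rational roots, u = -9 is a root, so (u + 9) divides it; the quotient is 7u² - 46u + 55.
The remaining quadratic factors as (u - 5)(7u - 11).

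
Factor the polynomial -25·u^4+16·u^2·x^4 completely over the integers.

-u^2·(5·u+4·x^2)·(5·u-4·x^2)

Pull out the common factor u^2, leaving -25·u^2+16·x^4.
Recognize a difference of squares with the parts 4·x^2 and 5·u.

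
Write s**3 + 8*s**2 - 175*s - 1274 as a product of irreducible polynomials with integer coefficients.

(s + 14)*(s + 7)*(s - 13)

Trying the rational-root candidates, s = -14 is a root, so (s + 14) divides it; the quotient is s**2 - 6*s - 91.
The remaining quadratic factors as (s + 7)(s - 13).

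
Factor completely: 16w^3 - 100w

4w(2w + 5)(2w - 5)

Every term has a factor of 4w. Then 4w^2 - 25 = (2w)² − (5)².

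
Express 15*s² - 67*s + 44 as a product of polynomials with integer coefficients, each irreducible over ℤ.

(3*s - 11)*(5*s - 4)

Need a pair with product 15·44 = 660 and sum -67: that's -55 and -12.
Split the middle term: 15*s² - 55*s - 12*s + 44 = 5*s*(3*s - 11) - 4*(3*s - 11).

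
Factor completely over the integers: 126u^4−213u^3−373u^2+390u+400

(3u−5)(6u+5)(7u+8)(u−2)

Testing divisors of the constant over divisors of the leading coefficient, u = −8/7 is a root, giving the factor (7u+8) and quotient 18u^3−51u^2+5u+50.
Continuing, u = −5/6 is a root, so (6u+5) divides it; the quotient is 3u^2−11u+10.
The remaining quadratic factors as (u−2)(3u−5).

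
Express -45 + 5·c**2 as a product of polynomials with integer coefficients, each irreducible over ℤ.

5·(c + 3)·(c - 3)

Pull out the common factor 5; c**2 - 9 is a difference of squares.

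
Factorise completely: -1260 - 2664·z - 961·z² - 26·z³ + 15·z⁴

Among the possible rational roots, z = 10 is a root, so (z - 10) divides it; the quotient is 15·z³ + 124·z² + 279·z + 126.
Then z = -14/3 is a root, giving the factor (3·z + 14) and quotient 5·z² + 18·z + 9.
The remaining quadratic factors as (z + 3)(5·z + 3).

(3·z + 14)·(5·z + 3)·(z + 3)·(z - 10)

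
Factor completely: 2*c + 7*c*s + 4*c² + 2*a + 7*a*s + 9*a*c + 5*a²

(5*a + 4*c + 7*s + 2)*(a + c)

Group: a*(5*a + 4*c + 7*s + 2) + c*(5*a + 4*c + 7*s + 2); both groups contain (5*a + 4*c + 7*s + 2).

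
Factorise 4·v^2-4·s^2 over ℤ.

Factor out 4, leaving v^2-s^2, which is a difference of two squares.

4·(v-s)·(v+s)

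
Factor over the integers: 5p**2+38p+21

Need a pair with product 5·21 = 105 and sum 38: that's 3 and 35.
Split the middle term: 5p**2+3p + 35p+21 = p(5p+3) + 7(5p+3).

(5p+3)(p+7)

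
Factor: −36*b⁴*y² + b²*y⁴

−b²*y²*(6*b + y)*(6*b − y)

Every term has a factor of b²*y²; factoring it out leaves −36*b² + y².
Recognize a difference of squares with the parts y and 6*b.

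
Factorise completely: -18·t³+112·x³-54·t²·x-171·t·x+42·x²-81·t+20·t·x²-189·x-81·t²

-(3·t+7·x)·(6·t-8·x+9)·(t+2·x+3)

Group: 6·t·(-3·t²-13·t·x-9·t-14·x²-21·x) + (-8·x+9)·(-3·t²-13·t·x-9·t-14·x²-21·x); both groups contain (-3·t²-13·t·x-9·t-14·x²-21·x), so (6·t-8·x+9) is a factor with cofactor -3·t²-13·t·x-9·t-14·x²-21·x.
The cofactor groups again: -3·t²-13·t·x-9·t-14·x²-21·x = -t·(3·t+7·x) + (-2·x-3)·(3·t+7·x); both groups contain (3·t+7·x), giving -(t+2·x+3)·(3·t+7·x).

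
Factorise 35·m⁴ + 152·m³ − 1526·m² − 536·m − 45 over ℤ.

(5·m + 1)·(7·m + 1)·(m + 9)·(m − 5)

Trying the rational-root candidates, m = −1/7 is a root, so (7·m + 1) is a factor; dividing leaves 5·m³ + 21·m² − 221·m − 45.
Continuing, m = −1/5 is a root, so (5·m + 1) divides it; the quotient is m² + 4·m − 45.
The remaining quadratic factors as (m + 9)(m − 5).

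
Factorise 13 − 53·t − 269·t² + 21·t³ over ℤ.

(3·t + 1)·(7·t − 1)·(t − 13)

By the rational root theorem, t = −1/3 is a root, giving the factor (3·t + 1) and quotient 7·t² − 92·t + 13.
The remaining quadratic factors as (t − 13)(7·t − 1).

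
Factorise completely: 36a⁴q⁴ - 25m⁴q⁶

Factor out q⁴ first: what remains is 36a⁴ - 25m⁴q².
Recognize a difference of squares with the parts 6a² and 5m²q.

q⁴(6a² + 5m²q)(6a² - 5m²q)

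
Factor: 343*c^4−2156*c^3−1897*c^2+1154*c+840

Trying the rational-root candidates, c = 7 is a root, so (c−7) is a factor; dividing leaves 343*c^3+245*c^2−182*c−120.
Next, c = −4/7 is a root, giving the factor (7*c+4) and quotient 49*c^2+7*c−30.
The remaining quadratic factors as (7*c+6)(7*c−5).

(7*c+4)*(7*c+6)*(7*c−5)*(c−7)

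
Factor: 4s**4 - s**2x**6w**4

Pull out the common factor s**2, leaving 4s**2 - x**6w**4.
Recognize a difference of squares with the parts 2s and x**3w**2.

s**2(2s + x**3w**2)(2s - x**3w**2)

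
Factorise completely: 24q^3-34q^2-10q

2q(3q-5)(4q+1)

Pull out the common factor 2q, then factor the remaining trinomial.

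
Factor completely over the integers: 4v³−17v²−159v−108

(4v+3)(v+4)(v−9)

Testing divisors of the constant over divisors of the leading coefficient, v = −4 is a root, so (v+4) divides it; the quotient is 4v²−33v−27.
The remaining quadratic factors as (4v+3)(v−9).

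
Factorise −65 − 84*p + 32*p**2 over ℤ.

(4*p − 13)*(8*p + 5)

Need a pair with product 32·(−65) = −2080 and sum −84: that's 20 and −104.
Split the middle term: 32*p**2 + 20*p − 104*p − 65 = 4*p*(8*p + 5) − 13*(8*p + 5).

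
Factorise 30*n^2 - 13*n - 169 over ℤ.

Need a pair with product 30·(-169) = -5070 and sum -13: that's -78 and 65.
Split the middle term: 30*n^2 - 78*n + 65*n - 169 = 6*n*(5*n - 13) + 13*(5*n - 13).

(5*n - 13)*(6*n + 13)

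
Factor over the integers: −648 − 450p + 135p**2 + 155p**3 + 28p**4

(4p + 9)(7p − 12)(p + 2)(p + 3)

Testing divisors of the constant over divisors of the leading coefficient, p = −3 is a root, so (p + 3) divides it; the quotient is 28p**3 + 71p**2 − 78p − 216.
Next, p = −2 is a root, so (p + 2) is a factor; dividing leaves 28p**2 + 15p − 108.
The remaining quadratic factors as (7p − 12)(4p + 9).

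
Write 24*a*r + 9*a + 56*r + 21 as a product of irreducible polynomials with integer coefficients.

(3*a + 7)*(8*r + 3)

Group as (24*a*r + 9*a) + (56*r + 21) = 3*a*(8*r + 3) + 7*(8*r + 3).
Both groups share the factor (8*r + 3).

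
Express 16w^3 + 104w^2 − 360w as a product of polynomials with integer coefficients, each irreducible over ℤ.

8w(2w − 5)(w + 9)

Pull out the common factor 8w, then factor the remaining trinomial.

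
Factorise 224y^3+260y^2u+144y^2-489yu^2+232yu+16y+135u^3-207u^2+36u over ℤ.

(8y-3u+4)(7y-5u+1)(4y+9u)

Group: 8y(28y^2+43yu+4y-45u^2+9u) + (-3u+4)(28y^2+43yu+4y-45u^2+9u); both groups contain (28y^2+43yu+4y-45u^2+9u), so (8y-3u+4) is a factor with cofactor 28y^2+43yu+4y-45u^2+9u.
The cofactor groups again: 28y^2+43yu+4y-45u^2+9u = 4y(7y-5u+1) + 9u(7y-5u+1); both groups contain (7y-5u+1), giving (4y+9u)(7y-5u+1).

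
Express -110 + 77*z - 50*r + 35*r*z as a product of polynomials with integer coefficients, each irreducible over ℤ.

Group as (35*r*z - 50*r) + (77*z - 110) = 5*r*(7*z - 10) + 11*(7*z - 10).
Both groups share the factor (7*z - 10).

(5*r + 11)*(7*z - 10)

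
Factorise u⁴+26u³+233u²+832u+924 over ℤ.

Testing divisors of the constant over divisors of the leading coefficient, u = -11 is a root, so (u+11) is a factor; dividing leaves u³+15u²+68u+84.
Next, u = -7 is a root, so (u+7) divides it; the quotient is u²+8u+12.
The remaining quadratic factors as (u+6)(u+2).

(u+11)(u+2)(u+6)(u+7)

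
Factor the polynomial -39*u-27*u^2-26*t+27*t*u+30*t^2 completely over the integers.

Group: 2*t*(15*t-9*u-13) + 3*u*(15*t-9*u-13); both groups contain (15*t-9*u-13).

(15*t-9*u-13)*(2*t+3*u)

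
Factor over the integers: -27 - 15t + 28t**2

(4t + 3)(7t - 9)

Need a pair with product 28·(-27) = -756 and sum -15: that's -36 and 21.
Split the middle term: 28t**2 - 36t + 21t - 27 = 4t(7t - 9) + 3(7t - 9).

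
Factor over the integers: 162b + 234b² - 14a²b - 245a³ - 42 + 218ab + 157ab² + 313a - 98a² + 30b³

-(5a + b + 7)(7a + 5b - 1)(7a - 6b - 6)

Group: 7a(-35a² - 32ab - 44a - 5b² - 34b + 7) + (-6b - 6)(-35a² - 32ab - 44a - 5b² - 34b + 7); both groups contain (-35a² - 32ab - 44a - 5b² - 34b + 7), so (7a - 6b - 6) is a factor with cofactor -35a² - 32ab - 44a - 5b² - 34b + 7.
The cofactor groups again: -35a² - 32ab - 44a - 5b² - 34b + 7 = -7a(5a + b + 7) + (-5b + 1)(5a + b + 7); both groups contain (5a + b + 7), giving -(7a + 5b - 1)(5a + b + 7).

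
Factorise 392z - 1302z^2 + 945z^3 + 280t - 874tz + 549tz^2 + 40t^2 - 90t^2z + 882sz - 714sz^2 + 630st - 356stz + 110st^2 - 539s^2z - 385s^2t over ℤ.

-(11s - 9z + 4)(5t + 7z)(7s - 2t + 15z - 14)

Group: 7s(-55st - 77sz + 45tz - 20t + 63z^2 - 28z) + (-2t + 15z - 14)(-55st - 77sz + 45tz - 20t + 63z^2 - 28z); both groups contain (-55st - 77sz + 45tz - 20t + 63z^2 - 28z), so (7s - 2t + 15z - 14) is a factor with cofactor -55st - 77sz + 45tz - 20t + 63z^2 - 28z.
The cofactor groups again: -55st - 77sz + 45tz - 20t + 63z^2 - 28z = -5t(11s - 9z + 4) - 7z(11s - 9z + 4); both groups contain (11s - 9z + 4), giving -(5t + 7z)(11s - 9z + 4).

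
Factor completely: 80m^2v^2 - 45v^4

Every term has a factor of 5v^2. Then 16m^2 - 9v^2 = (4m)² − (3v)².

5v^2(4m + 3v)(4m - 3v)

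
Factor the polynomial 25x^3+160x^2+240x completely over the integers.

5x(5x+12)(x+4)

Pull out the common factor 5x, then factor the remaining trinomial.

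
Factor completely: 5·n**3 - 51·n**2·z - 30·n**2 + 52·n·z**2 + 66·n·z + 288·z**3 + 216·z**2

Group: n·(5·n**2 - 31·n·z - 30·n - 72·z**2 - 54·z) - 4·z·(5·n**2 - 31·n·z - 30·n - 72·z**2 - 54·z); both groups contain (5·n**2 - 31·n·z - 30·n - 72·z**2 - 54·z), so (n - 4·z) is a factor with cofactor 5·n**2 - 31·n·z - 30·n - 72·z**2 - 54·z.
The cofactor groups again: 5·n**2 - 31·n·z - 30·n - 72·z**2 - 54·z = 5·n·(n - 8·z - 6) + 9·z·(n - 8·z - 6); both groups contain (n - 8·z - 6), giving (5·n + 9·z)·(n - 8·z - 6).

(5·n + 9·z)·(n - 4·z)·(n - 8·z - 6)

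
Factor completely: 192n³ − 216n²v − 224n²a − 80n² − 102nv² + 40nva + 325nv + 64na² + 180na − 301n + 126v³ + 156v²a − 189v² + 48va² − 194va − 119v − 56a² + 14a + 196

Group: 8n(24n² − 6nv − 16na + 11n − 18v² − 12va + 45v + 14a − 28) + (−7v − 4a − 7)(24n² − 6nv − 16na + 11n − 18v² − 12va + 45v + 14a − 28); both groups contain (24n² − 6nv − 16na + 11n − 18v² − 12va + 45v + 14a − 28), so (8n − 7v − 4a − 7) is a factor with cofactor 24n² − 6nv − 16na + 11n − 18v² − 12va + 45v + 14a − 28.
The cofactor groups again: 24n² − 6nv − 16na + 11n − 18v² − 12va + 45v + 14a − 28 = 8n(3n − 3v − 2a + 4) + (6v − 7)(3n − 3v − 2a + 4); both groups contain (3n − 3v − 2a + 4), giving (8n + 6v − 7)(3n − 3v − 2a + 4).

(3n − 3v − 2a + 4)(8n − 7v − 4a − 7)(8n + 6v − 7)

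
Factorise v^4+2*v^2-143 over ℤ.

(v^2+13)*(v^2-11)

Substitute u = v^2 to get a quadratic in u, then factor.
v^2+13 is irreducible over ℤ (always positive, so no real roots).
v^2-11 is irreducible over ℤ (11 is not a perfect square).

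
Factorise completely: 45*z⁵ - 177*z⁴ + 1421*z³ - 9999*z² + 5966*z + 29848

(3*z + 4)*(3*z - 14)*(5*z - 13)*(z² + 2*z + 41)

Testing divisors of the constant over divisors of the leading coefficient, z = -4/3 is a root, so (3*z + 4) divides it; the quotient is 15*z⁴ - 79*z³ + 579*z² - 4105*z + 7462.
Next, z = 14/3 is a root, so (3*z - 14) divides it; the quotient is 5*z³ - 3*z² + 179*z - 533.
Next, z = 13/5 is a root, giving the factor (5*z - 13) and quotient z² + 2*z + 41.
The quadratic z² + 2*z + 41 has discriminant -160 < 0 and is irreducible over ℤ.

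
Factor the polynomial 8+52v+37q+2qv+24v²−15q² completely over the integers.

Group: −3q(5q+6v+1) + (4v+8)(5q+6v+1); both groups contain (5q+6v+1).

−(3q−4v−8)(5q+6v+1)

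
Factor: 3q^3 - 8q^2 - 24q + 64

Group as (3q^3 - 24q) + (-8q^2 + 64) = 3q(q^2 - 8) - 8(q^2 - 8).
Both groups share the factor (q^2 - 8).

(3q - 8)(q^2 - 8)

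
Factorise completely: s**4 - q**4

(s - q)(s + q)(s**2 + q**2)

(s)⁴ − (q)⁴ = ((s)² − (q)²)((s)² + (q)²); the first factor splits again, the second (s**2 + q**2) is irreducible.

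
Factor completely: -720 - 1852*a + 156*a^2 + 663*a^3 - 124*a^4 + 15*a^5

Testing divisors of the constant over divisors of the leading coefficient, a = -4/3 is a root, giving the factor (3*a + 4) and quotient 5*a^4 - 48*a^3 + 285*a^2 - 328*a - 180.
Then a = -2/5 is a root, giving the factor (5*a + 2) and quotient a^3 - 10*a^2 + 61*a - 90.
Continuing, a = 2 is a root, so (a - 2) is a factor; dividing leaves a^2 - 8*a + 45.
The quadratic a^2 - 8*a + 45 has discriminant -116 < 0 and is irreducible over ℤ.

(3*a + 4)*(5*a + 2)*(a - 2)*(a^2 - 8*a + 45)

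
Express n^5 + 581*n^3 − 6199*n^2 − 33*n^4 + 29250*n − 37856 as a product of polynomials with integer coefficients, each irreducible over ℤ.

Testing divisors of the constant over divisors of the leading coefficient, n = 7 is a root, giving the factor (n − 7) and quotient n^4 − 26*n^3 + 399*n^2 − 3406*n + 5408.
Next, n = 13 is a root, so (n − 13) divides it; the quotient is n^3 − 13*n^2 + 230*n − 416.
Then n = 2 is a root, so (n − 2) divides it; the quotient is n^2 − 11*n + 208.
The quadratic n^2 − 11*n + 208 has discriminant −711 < 0 and is irreducible over ℤ.

(n − 13)*(n − 2)*(n − 7)*(n^2 − 11*n + 208)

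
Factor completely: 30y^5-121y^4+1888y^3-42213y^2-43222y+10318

(5y-1)(6y+7)(y-11)(y^2+6y+134)

Among the possible rational roots, y = -7/6 is a root, so (6y+7) is a factor; dividing leaves 5y^4-26y^3+345y^2-7438y+1474.
Next, y = 1/5 is a root, giving the factor (5y-1) and quotient y^3-5y^2+68y-1474.
Then y = 11 is a root, so (y-11) divides it; the quotient is y^2+6y+134.
The quadratic y^2+6y+134 has discriminant -500 < 0 and is irreducible over ℤ.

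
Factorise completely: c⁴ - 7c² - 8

Substitute u = c² to get a quadratic in u, then factor.
c² - 8 is irreducible over ℤ (8 is not a perfect square).
c² + 1 is irreducible over ℤ (sum of squares).

(c² + 1)(c² - 8)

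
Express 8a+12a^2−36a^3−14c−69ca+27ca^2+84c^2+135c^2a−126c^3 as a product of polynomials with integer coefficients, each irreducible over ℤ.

Group: 3c(−42c^2+3ca+14c+12a^2−8a) + (−3a−1)(−42c^2+3ca+14c+12a^2−8a); both groups contain (−42c^2+3ca+14c+12a^2−8a), so (3c−3a−1) is a factor with cofactor −42c^2+3ca+14c+12a^2−8a.
The cofactor groups again: −42c^2+3ca+14c+12a^2−8a = −7c(6c+3a−2) + 4a(6c+3a−2); both groups contain (6c+3a−2), giving −(7c−4a)(6c+3a−2).

−(3c−3a−1)(7c−4a)(6c+3a−2)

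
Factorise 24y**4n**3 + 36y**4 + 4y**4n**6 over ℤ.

Pull out the common factor 4y**4, leaving n**6 + 6n**3 + 9.
Recognize a perfect-square trinomial with the parts 3 and n**3.

4y**4(n**3 + 3)**2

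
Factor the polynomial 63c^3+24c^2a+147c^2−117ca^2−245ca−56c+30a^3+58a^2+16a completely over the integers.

Group: 7c(9c^2+6ca+21c−15a^2−29a−8) − 2a(9c^2+6ca+21c−15a^2−29a−8); both groups contain (9c^2+6ca+21c−15a^2−29a−8), so (7c−2a) is a factor with cofactor 9c^2+6ca+21c−15a^2−29a−8.
The cofactor groups again: 9c^2+6ca+21c−15a^2−29a−8 = 3c(3c−3a−1) + (5a+8)(3c−3a−1); both groups contain (3c−3a−1), giving (3c+5a+8)(3c−3a−1).

(7c−2a)(3c−3a−1)(3c+5a+8)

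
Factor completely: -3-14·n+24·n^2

Need a pair with product 24·(-3) = -72 and sum -14: that's -18 and 4.
Split the middle term: 24·n^2-18·n + 4·n-3 = 6·n·(4·n-3) + (4·n-3).

(4·n-3)·(6·n+1)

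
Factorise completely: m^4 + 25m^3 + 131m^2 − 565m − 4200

(m + 15)(m + 7)(m + 8)(m − 5)

By the rational root theorem, m = 5 is a root, so (m − 5) is a factor; dividing leaves m^3 + 30m^2 + 281m + 840.
Continuing, m = −15 is a root, giving the factor (m + 15) and quotient m^2 + 15m + 56.
The remaining quadratic factors as (m + 8)(m + 7).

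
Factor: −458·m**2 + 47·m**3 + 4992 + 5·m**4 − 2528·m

Among the possible rational roots, m = −6 is a root, so (m + 6) is a factor; dividing leaves 5·m**3 + 17·m**2 − 560·m + 832.
Next, m = −13 is a root, so (m + 13) is a factor; dividing leaves 5·m**2 − 48·m + 64.
The remaining quadratic factors as (m − 8)(5·m − 8).

(5·m − 8)·(m + 13)·(m + 6)·(m − 8)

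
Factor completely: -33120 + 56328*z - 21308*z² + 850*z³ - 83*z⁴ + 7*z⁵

Among the possible rational roots, z = 6/7 is a root, giving the factor (7*z - 6) and quotient z⁴ - 11*z³ + 112*z² - 2948*z + 5520.
Next, z = 15 is a root, so (z - 15) divides it; the quotient is z³ + 4*z² + 172*z - 368.
Then z = 2 is a root, so (z - 2) divides it; the quotient is z² + 6*z + 184.
The quadratic z² + 6*z + 184 has discriminant -700 < 0 and is irreducible over ℤ.

(7*z - 6)*(z - 15)*(z - 2)*(z² + 6*z + 184)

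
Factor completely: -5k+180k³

Every term has a factor of 5k. Then 36k²-1 = (6k)² − (1)².

5k(6k+1)(6k-1)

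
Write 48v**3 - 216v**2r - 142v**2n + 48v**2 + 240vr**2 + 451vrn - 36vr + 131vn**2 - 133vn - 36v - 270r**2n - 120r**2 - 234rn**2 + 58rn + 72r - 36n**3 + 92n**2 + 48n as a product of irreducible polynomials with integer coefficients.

Group: 3v(16v**2 - 40vr - 26vn + 16v + 45rn + 20r + 9n**2 - 23n - 12) + (-6r - 4n)(16v**2 - 40vr - 26vn + 16v + 45rn + 20r + 9n**2 - 23n - 12); both groups contain (16v**2 - 40vr - 26vn + 16v + 45rn + 20r + 9n**2 - 23n - 12), so (3v - 6r - 4n) is a factor with cofactor 16v**2 - 40vr - 26vn + 16v + 45rn + 20r + 9n**2 - 23n - 12.
The cofactor groups again: 16v**2 - 40vr - 26vn + 16v + 45rn + 20r + 9n**2 - 23n - 12 = 2v(8v - 9n - 4) + (-5r - n + 3)(8v - 9n - 4); both groups contain (8v - 9n - 4), giving (2v - 5r - n + 3)(8v - 9n - 4).

(3v - 6r - 4n)(8v - 9n - 4)(2v - 5r - n + 3)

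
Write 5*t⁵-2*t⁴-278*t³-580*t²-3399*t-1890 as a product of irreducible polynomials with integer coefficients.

(5*t+3)*(t+7)*(t-9)*(t²+t+10)

Testing divisors of the constant over divisors of the leading coefficient, t = -3/5 is a root, giving the factor (5*t+3) and quotient t⁴-t³-55*t²-83*t-630.
Then t = 9 is a root, giving the factor (t-9) and quotient t³+8*t²+17*t+70.
Then t = -7 is a root, giving the factor (t+7) and quotient t²+t+10.
The quadratic t²+t+10 has discriminant -39 < 0 and is irreducible over ℤ.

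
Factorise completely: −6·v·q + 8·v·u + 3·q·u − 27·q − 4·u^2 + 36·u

Group: −2·v·(3·q − 4·u) + (u − 9)·(3·q − 4·u); both groups contain (3·q − 4·u).

−(2·v − u + 9)·(3·q − 4·u)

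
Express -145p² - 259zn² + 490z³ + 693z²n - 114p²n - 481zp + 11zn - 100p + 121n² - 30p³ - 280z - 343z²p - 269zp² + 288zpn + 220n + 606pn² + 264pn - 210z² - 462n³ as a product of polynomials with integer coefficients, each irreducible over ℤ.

Group: 7z(70z² - 59zp + 29zn - 70z - 30p² + 96pn - 25p - 66n² + 55n) + (p + 7n + 4)(70z² - 59zp + 29zn - 70z - 30p² + 96pn - 25p - 66n² + 55n); both groups contain (70z² - 59zp + 29zn - 70z - 30p² + 96pn - 25p - 66n² + 55n), so (7z + p + 7n + 4) is a factor with cofactor 70z² - 59zp + 29zn - 70z - 30p² + 96pn - 25p - 66n² + 55n.
The cofactor groups again: 70z² - 59zp + 29zn - 70z - 30p² + 96pn - 25p - 66n² + 55n = 5z(14z + 5p - 11n) + (-6p + 6n - 5)(14z + 5p - 11n); both groups contain (14z + 5p - 11n), giving (5z - 6p + 6n - 5)(14z + 5p - 11n).

(14z + 5p - 11n)(5z - 6p + 6n - 5)(7z + p + 7n + 4)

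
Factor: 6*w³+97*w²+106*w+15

(6*w+1)*(w+1)*(w+15)

Among the possible rational roots, w = -1 is a root, so (w+1) is a factor; dividing leaves 6*w²+91*w+15.
The remaining quadratic factors as (w+15)(6*w+1).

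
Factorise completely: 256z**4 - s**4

(4z)⁴ − (s)⁴ = ((4z)² − (s)²)((4z)² + (s)²); the first factor splits again, the second (16z**2 + s**2) is irreducible.

(4z - s)(4z + s)(16z**2 + s**2)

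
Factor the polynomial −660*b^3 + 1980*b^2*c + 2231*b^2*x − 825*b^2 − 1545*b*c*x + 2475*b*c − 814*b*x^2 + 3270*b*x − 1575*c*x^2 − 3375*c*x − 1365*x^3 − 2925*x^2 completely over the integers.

−(11*b − 15*x)*(12*b + 7*x + 15)*(5*b − 15*c − 13*x)

Group: 11*b*(−60*b^2 + 180*b*c + 121*b*x − 75*b + 105*c*x + 225*c + 91*x^2 + 195*x) − 15*x*(−60*b^2 + 180*b*c + 121*b*x − 75*b + 105*c*x + 225*c + 91*x^2 + 195*x); both groups contain (−60*b^2 + 180*b*c + 121*b*x − 75*b + 105*c*x + 225*c + 91*x^2 + 195*x), so (11*b − 15*x) is a factor with cofactor −60*b^2 + 180*b*c + 121*b*x − 75*b + 105*c*x + 225*c + 91*x^2 + 195*x.
The cofactor groups again: −60*b^2 + 180*b*c + 121*b*x − 75*b + 105*c*x + 225*c + 91*x^2 + 195*x = −5*b*(12*b + 7*x + 15) + (15*c + 13*x)*(12*b + 7*x + 15); both groups contain (12*b + 7*x + 15), giving −(5*b − 15*c − 13*x)*(12*b + 7*x + 15).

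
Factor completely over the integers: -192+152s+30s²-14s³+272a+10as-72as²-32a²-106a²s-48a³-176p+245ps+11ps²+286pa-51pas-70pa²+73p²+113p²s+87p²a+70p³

(7p-6a-2s+8)(5p+8a+7s-8)(2p+a+s+3)

Group: 7p(10p²+21pa+19ps-p+8a²+15as+16a+7s²+13s-24) + (-6a-2s+8)(10p²+21pa+19ps-p+8a²+15as+16a+7s²+13s-24); both groups contain (10p²+21pa+19ps-p+8a²+15as+16a+7s²+13s-24), so (7p-6a-2s+8) is a factor with cofactor 10p²+21pa+19ps-p+8a²+15as+16a+7s²+13s-24.
The cofactor groups again: 10p²+21pa+19ps-p+8a²+15as+16a+7s²+13s-24 = 2p(5p+8a+7s-8) + (a+s+3)(5p+8a+7s-8); both groups contain (5p+8a+7s-8), giving (2p+a+s+3)(5p+8a+7s-8).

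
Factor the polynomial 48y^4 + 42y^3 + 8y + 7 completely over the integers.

(8y + 7)(6y^3 + 1)

Group as (48y^4 + 8y) + (42y^3 + 7) = 8y(6y^3 + 1) + 7(6y^3 + 1).
Both groups share the factor (6y^3 + 1).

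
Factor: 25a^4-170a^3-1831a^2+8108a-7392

(5a-12)(5a-7)(a+8)(a-11)

Trying the rational-root candidates, a = -8 is a root, so (a+8) divides it; the quotient is 25a^3-370a^2+1129a-924.
Continuing, a = 7/5 is a root, so (5a-7) divides it; the quotient is 5a^2-67a+132.
The remaining quadratic factors as (5a-12)(a-11).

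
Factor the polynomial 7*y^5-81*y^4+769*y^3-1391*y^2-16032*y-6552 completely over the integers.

Testing divisors of the constant over divisors of the leading coefficient, y = -3/7 is a root, so (7*y+3) is a factor; dividing leaves y^4-12*y^3+115*y^2-248*y-2184.
Continuing, y = -3 is a root, giving the factor (y+3) and quotient y^3-15*y^2+160*y-728.
Next, y = 7 is a root, so (y-7) is a factor; dividing leaves y^2-8*y+104.
The quadratic y^2-8*y+104 has discriminant -352 < 0 and is irreducible over ℤ.

(7*y+3)*(y+3)*(y-7)*(y^2-8*y+104)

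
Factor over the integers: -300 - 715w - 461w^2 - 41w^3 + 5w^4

Among the possible rational roots, w = -1 is a root, so (w + 1) is a factor; dividing leaves 5w^3 - 46w^2 - 415w - 300.
Continuing, w = 15 is a root, so (w - 15) is a factor; dividing leaves 5w^2 + 29w + 20.
The remaining quadratic factors as (5w + 4)(w + 5).

(5w + 4)(w + 1)(w + 5)(w - 15)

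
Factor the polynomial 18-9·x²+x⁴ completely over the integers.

(x²-3)·(x²-6)

Substitute u = x² to get a quadratic in u, then factor.
x²-3 is irreducible over ℤ (3 is not a perfect square).
x²-6 is irreducible over ℤ (6 is not a perfect square).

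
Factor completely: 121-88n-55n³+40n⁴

(8n-11)(5n³-11)

Group as (40n⁴-88n) + (-55n³+121) = 8n(5n³-11) - 11(5n³-11).
Both groups share the factor (5n³-11).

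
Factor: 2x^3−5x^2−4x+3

Trying the rational-root candidates, x = 3 is a root, giving the factor (x−3) and quotient 2x^2+x−1.
The remaining quadratic factors as (2x−1)(x+1).

(2x−1)(x+1)(x−3)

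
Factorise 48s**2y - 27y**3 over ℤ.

Pull out the common factor 3y; 16s**2 - 9y**2 is a difference of squares.

3y(4s + 3y)(4s - 3y)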